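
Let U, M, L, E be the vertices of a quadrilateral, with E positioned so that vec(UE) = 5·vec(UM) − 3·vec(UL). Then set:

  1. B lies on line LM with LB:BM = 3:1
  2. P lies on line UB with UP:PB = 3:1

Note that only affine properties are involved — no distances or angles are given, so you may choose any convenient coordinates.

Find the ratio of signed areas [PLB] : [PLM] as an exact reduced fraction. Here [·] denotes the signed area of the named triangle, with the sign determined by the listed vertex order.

[PLB]:[PLM] = 3/4

Set U = (0, 0), M = (1, 0), L = (0, 1), E = (5, -3); any affine frame gives the same invariant.
1. B lies on line LM with LB:BM = 3:1 ⇒ B = (3/4, 1/4)
2. P lies on line UB with UP:PB = 3:1 ⇒ P = (9/16, 3/16)
2·[PLB] = -3/16, 2·[PLM] = -1/4
[PLB]:[PLM] = -3/16:-1/4 = 3/4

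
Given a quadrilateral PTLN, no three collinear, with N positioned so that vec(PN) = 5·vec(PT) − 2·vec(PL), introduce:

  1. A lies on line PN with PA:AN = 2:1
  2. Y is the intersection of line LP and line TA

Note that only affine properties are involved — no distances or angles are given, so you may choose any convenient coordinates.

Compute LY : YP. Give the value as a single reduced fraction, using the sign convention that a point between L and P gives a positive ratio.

LY:YP = 3/4

Work in coordinates with P = (0, 0), T = (1, 0), L = (0, 1), N = (5, -2).
1. A lies on line PN with PA:AN = 2:1 ⇒ A = (10/3, -4/3)
2. Y is the intersection of line LP and line TA ⇒ Y = (0, 4/7)
Y = L + t·(P−L) with t = 3/7, so LY:YP = t:(1−t) = 3/7:4/7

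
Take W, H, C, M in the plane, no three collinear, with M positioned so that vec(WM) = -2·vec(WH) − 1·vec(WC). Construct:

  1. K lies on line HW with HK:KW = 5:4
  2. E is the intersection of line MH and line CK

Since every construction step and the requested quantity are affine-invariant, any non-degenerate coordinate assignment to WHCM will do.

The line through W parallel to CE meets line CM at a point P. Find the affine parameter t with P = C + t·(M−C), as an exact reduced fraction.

Work in coordinates with W = (0, 0), H = (1, 0), C = (0, 1), M = (-2, -1).
1. K lies on line HW with HK:KW = 5:4 ⇒ K = (4/9, 0)
2. E is the intersection of line MH and line CK ⇒ E = (16/31, -5/31)
through W parallel to CE: direction (16/31, -36/31); meets CM at P = (-4/13, 9/13)
P = C + t·(M−C) with t = 2/13

t = 2/13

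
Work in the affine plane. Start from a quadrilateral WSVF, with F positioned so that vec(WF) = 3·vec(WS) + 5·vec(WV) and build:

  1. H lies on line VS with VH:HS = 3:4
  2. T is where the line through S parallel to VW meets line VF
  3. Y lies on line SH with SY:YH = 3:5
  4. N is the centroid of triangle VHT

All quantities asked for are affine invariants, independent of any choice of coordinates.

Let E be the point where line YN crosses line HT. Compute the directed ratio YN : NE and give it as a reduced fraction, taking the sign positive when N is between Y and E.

Assign W = (0, 0), S = (1, 0), V = (0, 1), F = (3, 5) — the answer is frame-independent, so this choice is without loss of generality.
1. H lies on line VS with VH:HS = 3:4 ⇒ H = (3/7, 4/7)
2. T is where the line through S parallel to VW meets line VF ⇒ T = (1, 7/3)
3. Y lies on line SH with SY:YH = 3:5 ⇒ Y = (11/14, 3/14)
4. N is the centroid of triangle VHT ⇒ N = (10/21, 82/63)
line YN meets HT at E = (83/147, 437/441)
N = Y + t·(E−Y) with t = 7/5, so YN:NE = 7/5:-2/5

YN:NE = -7/2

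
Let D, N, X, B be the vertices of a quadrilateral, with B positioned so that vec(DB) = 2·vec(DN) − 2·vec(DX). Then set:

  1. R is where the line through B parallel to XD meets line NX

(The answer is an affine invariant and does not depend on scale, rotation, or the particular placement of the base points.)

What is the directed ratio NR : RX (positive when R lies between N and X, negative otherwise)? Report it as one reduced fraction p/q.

Choose coordinates D = (0, 0), N = (1, 0), X = (0, 1), B = (2, -2).
1. R is where the line through B parallel to XD meets line NX ⇒ R = (2, -1)
R = N + t·(X−N) with t = -1, so NR:RX = t:(1−t) = -1:2

NR:RX = -1/2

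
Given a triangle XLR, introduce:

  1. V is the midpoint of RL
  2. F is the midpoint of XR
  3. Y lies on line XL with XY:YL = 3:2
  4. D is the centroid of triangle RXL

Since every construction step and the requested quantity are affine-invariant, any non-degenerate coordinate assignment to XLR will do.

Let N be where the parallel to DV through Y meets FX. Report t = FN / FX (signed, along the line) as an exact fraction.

Assign X = (0, 0), L = (1, 0), R = (0, 1) — the answer is frame-independent, so this choice is without loss of generality.
1. V is the midpoint of RL ⇒ V = (1/2, 1/2)
2. F is the midpoint of XR ⇒ F = (0, 1/2)
3. Y lies on line XL with XY:YL = 3:2 ⇒ Y = (3/5, 0)
4. D is the centroid of triangle RXL ⇒ D = (1/3, 1/3)
through Y parallel to DV: direction (1/6, 1/6); meets FX at N = (0, -3/5)
N = F + t·(X−F) with t = 11/5

t = 11/5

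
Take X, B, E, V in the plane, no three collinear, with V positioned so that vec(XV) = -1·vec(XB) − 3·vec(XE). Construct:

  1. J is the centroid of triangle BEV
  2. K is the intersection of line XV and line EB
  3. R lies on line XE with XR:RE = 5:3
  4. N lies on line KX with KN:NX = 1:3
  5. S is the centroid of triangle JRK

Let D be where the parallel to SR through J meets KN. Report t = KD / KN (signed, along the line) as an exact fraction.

Work in coordinates with X = (0, 0), B = (1, 0), E = (0, 1), V = (-1, -3).
1. J is the centroid of triangle BEV ⇒ J = (0, -2/3)
2. K is the intersection of line XV and line EB ⇒ K = (1/4, 3/4)
3. R lies on line XE with XR:RE = 5:3 ⇒ R = (0, 5/8)
4. N lies on line KX with KN:NX = 1:3 ⇒ N = (3/16, 9/16)
5. S is the centroid of triangle JRK ⇒ S = (1/12, 17/72)
through J parallel to SR: direction (-1/12, 7/18); meets KN at D = (-2/23, -6/23)
D = K + t·(N−K) with t = 124/23

t = 124/23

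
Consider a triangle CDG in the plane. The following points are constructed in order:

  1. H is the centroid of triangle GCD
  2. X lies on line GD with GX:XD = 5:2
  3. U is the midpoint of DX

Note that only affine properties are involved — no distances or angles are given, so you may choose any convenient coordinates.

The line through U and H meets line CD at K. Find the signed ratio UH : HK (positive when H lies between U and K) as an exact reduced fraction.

UH:HK = -4/7

Choose coordinates C = (0, 0), D = (1, 0), G = (0, 1).
1. H is the centroid of triangle GCD ⇒ H = (1/3, 1/3)
2. X lies on line GD with GX:XD = 5:2 ⇒ X = (5/7, 2/7)
3. U is the midpoint of DX ⇒ U = (6/7, 1/7)
line UH meets CD at K = (5/4, 0)
H = U + t·(K−U) with t = -4/3, so UH:HK = -4/3:7/3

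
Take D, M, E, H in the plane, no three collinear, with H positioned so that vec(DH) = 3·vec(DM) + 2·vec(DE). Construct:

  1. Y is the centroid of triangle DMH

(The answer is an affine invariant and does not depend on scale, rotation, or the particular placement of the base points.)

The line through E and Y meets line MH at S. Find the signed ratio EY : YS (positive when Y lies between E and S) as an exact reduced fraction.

Choose coordinates D = (0, 0), M = (1, 0), E = (0, 1), H = (3, 2).
1. Y is the centroid of triangle DMH ⇒ Y = (4/3, 2/3)
line EY meets MH at S = (8/5, 3/5)
Y = E + t·(S−E) with t = 5/6, so EY:YS = 5/6:1/6

EY:YS = 5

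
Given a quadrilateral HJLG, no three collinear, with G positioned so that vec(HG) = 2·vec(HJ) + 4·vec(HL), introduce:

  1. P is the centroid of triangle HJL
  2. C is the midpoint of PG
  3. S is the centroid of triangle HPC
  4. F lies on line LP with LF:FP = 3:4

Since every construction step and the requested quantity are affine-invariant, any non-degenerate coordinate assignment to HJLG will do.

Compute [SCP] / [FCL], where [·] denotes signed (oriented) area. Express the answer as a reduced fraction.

[SCP]:[FCL] = -2/9

Assign H = (0, 0), J = (1, 0), L = (0, 1), G = (2, 4) — the answer is frame-independent, so this choice is without loss of generality.
1. P is the centroid of triangle HJL ⇒ P = (1/3, 1/3)
2. C is the midpoint of PG ⇒ C = (7/6, 13/6)
3. S is the centroid of triangle HPC ⇒ S = (1/2, 5/6)
4. F lies on line LP with LF:FP = 3:4 ⇒ F = (1/7, 5/7)
2·[SCP] = -1/9, 2·[FCL] = 1/2
[SCP]:[FCL] = -1/9:1/2 = -2/9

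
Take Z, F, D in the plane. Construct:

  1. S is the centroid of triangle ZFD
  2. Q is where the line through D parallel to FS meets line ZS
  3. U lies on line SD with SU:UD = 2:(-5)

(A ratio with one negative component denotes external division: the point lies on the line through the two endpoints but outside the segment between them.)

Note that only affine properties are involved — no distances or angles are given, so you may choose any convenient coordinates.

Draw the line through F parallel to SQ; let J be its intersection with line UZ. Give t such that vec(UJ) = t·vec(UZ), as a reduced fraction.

t = -1/2

Assign Z = (0, 0), F = (1, 0), D = (0, 1) — the answer is frame-independent, so this choice is without loss of generality.
1. S is the centroid of triangle ZFD ⇒ S = (1/3, 1/3)
2. Q is where the line through D parallel to FS meets line ZS ⇒ Q = (2/3, 2/3)
3. U lies on line SD with SU:UD = 2:(-5) ⇒ U = (5/9, -1/9)
through F parallel to SQ: direction (1/3, 1/3); meets UZ at J = (5/6, -1/6)
J = U + t·(Z−U) with t = -1/2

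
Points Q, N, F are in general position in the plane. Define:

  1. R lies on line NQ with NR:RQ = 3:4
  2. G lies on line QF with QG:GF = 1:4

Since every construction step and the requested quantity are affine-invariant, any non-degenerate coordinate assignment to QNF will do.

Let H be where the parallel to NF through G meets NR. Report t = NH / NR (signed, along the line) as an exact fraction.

t = 28/15

Work in coordinates with Q = (0, 0), N = (1, 0), F = (0, 1).
1. R lies on line NQ with NR:RQ = 3:4 ⇒ R = (4/7, 0)
2. G lies on line QF with QG:GF = 1:4 ⇒ G = (0, 1/5)
through G parallel to NF: direction (-1, 1); meets NR at H = (1/5, 0)
H = N + t·(R−N) with t = 28/15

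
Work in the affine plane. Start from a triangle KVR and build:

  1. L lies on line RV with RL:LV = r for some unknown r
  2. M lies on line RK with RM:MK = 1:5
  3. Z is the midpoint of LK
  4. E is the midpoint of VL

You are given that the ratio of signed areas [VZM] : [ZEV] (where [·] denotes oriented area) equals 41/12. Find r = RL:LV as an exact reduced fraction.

r = 5/4

Assign K = (0, 0), V = (1, 0), R = (0, 1) — the answer is frame-independent, so this choice is without loss of generality.
1. With RL:LV = r, write λ = r/(r+1) so L = R + λ·(V−R); L is affine-linear in λ
2. M lies on line RK with RM:MK = 1:5 ⇒ M = (0, 5/6)
3. Z is the midpoint of LK ⇒ Z is an affine combination of earlier points and hence also affine-linear in λ
4. E is the midpoint of VL ⇒ E is an affine combination of earlier points and hence also affine-linear in λ
Every point depending on L is an affine combination of L and λ-independent points, so each such coordinate is linear in λ; the λ² term in each signed area is a multiple of (V−R)×(V−R) = 0, so 2·[VZM] and 2·[ZEV] are each linear in λ. Evaluating at λ=0 and λ=1:
  2·[VZM] = -1/12·λ − 1/3,   2·[ZEV] = 1/4·λ − 1/4
So [VZM]:[ZEV] = (-1/12·λ − 1/3) / (1/4·λ − 1/4). Setting this equal to 41/12:
  -1/12·λ − 1/3 = 41/12·(1/4·λ − 1/4)  ⇒  λ = 5/9
Then r = λ/(1−λ) = (5/9)/(4/9) = 5/4. Check: with r = 5/4, L = (5/9, 4/9) and [VZM]:[ZEV] = 41/12 as required.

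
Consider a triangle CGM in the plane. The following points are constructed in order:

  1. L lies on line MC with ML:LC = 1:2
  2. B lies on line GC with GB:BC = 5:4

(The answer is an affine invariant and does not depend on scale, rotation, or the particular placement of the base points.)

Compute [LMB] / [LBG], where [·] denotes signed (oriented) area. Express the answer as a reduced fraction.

Choose coordinates C = (0, 0), G = (1, 0), M = (0, 1).
1. L lies on line MC with ML:LC = 1:2 ⇒ L = (0, 2/3)
2. B lies on line GC with GB:BC = 5:4 ⇒ B = (4/9, 0)
2·[LMB] = -4/27, 2·[LBG] = 10/27
[LMB]:[LBG] = -4/27:10/27 = -2/5

[LMB]:[LBG] = -2/5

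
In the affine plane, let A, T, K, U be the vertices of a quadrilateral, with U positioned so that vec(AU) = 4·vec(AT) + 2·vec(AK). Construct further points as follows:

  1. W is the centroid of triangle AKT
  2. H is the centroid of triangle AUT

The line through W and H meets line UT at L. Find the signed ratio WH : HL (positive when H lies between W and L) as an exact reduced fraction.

WH:HL = 5/2

Work in coordinates with A = (0, 0), T = (1, 0), K = (0, 1), U = (4, 2).
1. W is the centroid of triangle AKT ⇒ W = (1/3, 1/3)
2. H is the centroid of triangle AUT ⇒ H = (5/3, 2/3)
line WH meets UT at L = (11/5, 4/5)
H = W + t·(L−W) with t = 5/7, so WH:HL = 5/7:2/7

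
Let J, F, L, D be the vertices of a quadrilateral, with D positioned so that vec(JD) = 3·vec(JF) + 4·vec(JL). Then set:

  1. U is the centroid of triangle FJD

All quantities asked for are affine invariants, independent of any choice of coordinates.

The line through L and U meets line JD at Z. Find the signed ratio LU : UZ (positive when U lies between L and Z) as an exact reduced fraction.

Assign J = (0, 0), F = (1, 0), L = (0, 1), D = (3, 4) — the answer is frame-independent, so this choice is without loss of generality.
1. U is the centroid of triangle FJD ⇒ U = (4/3, 4/3)
line LU meets JD at Z = (12/13, 16/13)
U = L + t·(Z−L) with t = 13/9, so LU:UZ = 13/9:-4/9

LU:UZ = -13/4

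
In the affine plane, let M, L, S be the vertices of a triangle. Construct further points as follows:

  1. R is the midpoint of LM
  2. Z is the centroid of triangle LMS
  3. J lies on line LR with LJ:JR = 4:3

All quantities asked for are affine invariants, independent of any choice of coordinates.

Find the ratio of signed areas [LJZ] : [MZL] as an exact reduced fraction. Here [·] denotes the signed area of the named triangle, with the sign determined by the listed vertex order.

Work in coordinates with M = (0, 0), L = (1, 0), S = (0, 1).
1. R is the midpoint of LM ⇒ R = (1/2, 0)
2. Z is the centroid of triangle LMS ⇒ Z = (1/3, 1/3)
3. J lies on line LR with LJ:JR = 4:3 ⇒ J = (5/7, 0)
2·[LJZ] = -2/21, 2·[MZL] = -1/3
[LJZ]:[MZL] = -2/21:-1/3 = 2/7

[LJZ]:[MZL] = 2/7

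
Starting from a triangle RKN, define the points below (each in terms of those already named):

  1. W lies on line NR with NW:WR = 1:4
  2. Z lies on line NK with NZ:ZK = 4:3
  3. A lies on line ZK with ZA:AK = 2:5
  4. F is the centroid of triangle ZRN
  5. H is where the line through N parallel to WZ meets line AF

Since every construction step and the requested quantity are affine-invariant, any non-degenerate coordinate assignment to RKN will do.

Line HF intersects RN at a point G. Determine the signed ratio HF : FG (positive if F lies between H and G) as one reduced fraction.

Choose coordinates R = (0, 0), K = (1, 0), N = (0, 1).
1. W lies on line NR with NW:WR = 1:4 ⇒ W = (0, 4/5)
2. Z lies on line NK with NZ:ZK = 4:3 ⇒ Z = (4/7, 3/7)
3. A lies on line ZK with ZA:AK = 2:5 ⇒ A = (34/49, 15/49)
4. F is the centroid of triangle ZRN ⇒ F = (4/21, 10/21)
5. H is where the line through N parallel to WZ meets line AF ⇒ H = (340/231, 10/231)
line HF meets RN at G = (0, 20/37)
F = H + t·(G−H) with t = 74/85, so HF:FG = 74/85:11/85

HF:FG = 74/11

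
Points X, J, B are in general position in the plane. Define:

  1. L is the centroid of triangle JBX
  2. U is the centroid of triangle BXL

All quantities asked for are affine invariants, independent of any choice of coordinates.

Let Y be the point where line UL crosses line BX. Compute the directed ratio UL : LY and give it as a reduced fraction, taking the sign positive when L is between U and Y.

Choose coordinates X = (0, 0), J = (1, 0), B = (0, 1).
1. L is the centroid of triangle JBX ⇒ L = (1/3, 1/3)
2. U is the centroid of triangle BXL ⇒ U = (1/9, 4/9)
line UL meets BX at Y = (0, 1/2)
L = U + t·(Y−U) with t = -2, so UL:LY = -2:3

UL:LY = -2/3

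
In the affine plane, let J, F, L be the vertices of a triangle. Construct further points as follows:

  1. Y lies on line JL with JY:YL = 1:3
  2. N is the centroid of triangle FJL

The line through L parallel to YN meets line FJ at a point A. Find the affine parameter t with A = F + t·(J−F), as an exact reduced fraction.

t = 5

Assign J = (0, 0), F = (1, 0), L = (0, 1) — the answer is frame-independent, so this choice is without loss of generality.
1. Y lies on line JL with JY:YL = 1:3 ⇒ Y = (0, 1/4)
2. N is the centroid of triangle FJL ⇒ N = (1/3, 1/3)
through L parallel to YN: direction (1/3, 1/12); meets FJ at A = (-4, 0)
A = F + t·(J−F) with t = 5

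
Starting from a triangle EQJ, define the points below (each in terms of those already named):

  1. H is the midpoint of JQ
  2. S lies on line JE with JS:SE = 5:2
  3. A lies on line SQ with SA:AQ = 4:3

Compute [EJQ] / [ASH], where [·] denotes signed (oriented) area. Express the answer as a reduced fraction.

[EJQ]:[ASH] = 49/10

Choose coordinates E = (0, 0), Q = (1, 0), J = (0, 1).
1. H is the midpoint of JQ ⇒ H = (1/2, 1/2)
2. S lies on line JE with JS:SE = 5:2 ⇒ S = (0, 2/7)
3. A lies on line SQ with SA:AQ = 4:3 ⇒ A = (4/7, 6/49)
2·[EJQ] = -1, 2·[ASH] = -10/49
[EJQ]:[ASH] = -1:-10/49 = 49/10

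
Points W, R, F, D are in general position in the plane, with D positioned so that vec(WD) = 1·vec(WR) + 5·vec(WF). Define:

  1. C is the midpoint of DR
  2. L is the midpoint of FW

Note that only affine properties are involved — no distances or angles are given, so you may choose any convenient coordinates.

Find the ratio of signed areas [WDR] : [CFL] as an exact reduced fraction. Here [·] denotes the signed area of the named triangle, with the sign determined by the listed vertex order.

[WDR]:[CFL] = -10

Work in coordinates with W = (0, 0), R = (1, 0), F = (0, 1), D = (1, 5).
1. C is the midpoint of DR ⇒ C = (1, 5/2)
2. L is the midpoint of FW ⇒ L = (0, 1/2)
2·[WDR] = -5, 2·[CFL] = 1/2
[WDR]:[CFL] = -5:1/2 = -10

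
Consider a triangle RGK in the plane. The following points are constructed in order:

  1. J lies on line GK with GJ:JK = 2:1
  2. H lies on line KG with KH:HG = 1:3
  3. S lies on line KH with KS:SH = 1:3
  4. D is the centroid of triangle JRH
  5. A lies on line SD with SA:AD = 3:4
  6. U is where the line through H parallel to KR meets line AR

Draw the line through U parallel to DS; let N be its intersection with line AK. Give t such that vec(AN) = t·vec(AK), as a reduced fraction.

t = -121/15

Choose coordinates R = (0, 0), G = (1, 0), K = (0, 1).
1. J lies on line GK with GJ:JK = 2:1 ⇒ J = (1/3, 2/3)
2. H lies on line KG with KH:HG = 1:3 ⇒ H = (1/4, 3/4)
3. S lies on line KH with KS:SH = 1:3 ⇒ S = (1/16, 15/16)
4. D is the centroid of triangle JRH ⇒ D = (7/36, 17/36)
5. A lies on line SD with SA:AD = 3:4 ⇒ A = (5/42, 31/42)
6. U is where the line through H parallel to KR meets line AR ⇒ U = (1/4, 31/20)
through U parallel to DS: direction (-19/144, 67/144); meets AK at N = (68/63, -433/315)
N = A + t·(K−A) with t = -121/15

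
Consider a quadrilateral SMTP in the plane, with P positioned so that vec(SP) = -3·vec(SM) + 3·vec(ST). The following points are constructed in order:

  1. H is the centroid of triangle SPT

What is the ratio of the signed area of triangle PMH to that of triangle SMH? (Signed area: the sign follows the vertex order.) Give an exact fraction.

Work in coordinates with S = (0, 0), M = (1, 0), T = (0, 1), P = (-3, 3).
1. H is the centroid of triangle SPT ⇒ H = (-1, 4/3)
2·[PMH] = -2/3, 2·[SMH] = 4/3
[PMH]:[SMH] = -2/3:4/3 = -1/2

[PMH]:[SMH] = -1/2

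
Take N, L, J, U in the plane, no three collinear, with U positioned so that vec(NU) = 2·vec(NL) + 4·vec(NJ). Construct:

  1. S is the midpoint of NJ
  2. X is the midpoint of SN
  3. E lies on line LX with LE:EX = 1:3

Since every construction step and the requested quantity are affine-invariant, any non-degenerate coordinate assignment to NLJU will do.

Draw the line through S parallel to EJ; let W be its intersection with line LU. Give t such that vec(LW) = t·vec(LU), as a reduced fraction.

t = -1/7

Choose coordinates N = (0, 0), L = (1, 0), J = (0, 1), U = (2, 4).
1. S is the midpoint of NJ ⇒ S = (0, 1/2)
2. X is the midpoint of SN ⇒ X = (0, 1/4)
3. E lies on line LX with LE:EX = 1:3 ⇒ E = (3/4, 1/16)
through S parallel to EJ: direction (-3/4, 15/16); meets LU at W = (6/7, -4/7)
W = L + t·(U−L) with t = -1/7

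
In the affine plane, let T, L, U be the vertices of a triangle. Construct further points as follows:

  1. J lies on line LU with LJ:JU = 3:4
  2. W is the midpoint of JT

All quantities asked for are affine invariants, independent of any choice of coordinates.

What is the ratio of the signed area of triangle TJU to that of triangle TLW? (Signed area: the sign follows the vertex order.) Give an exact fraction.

Work in coordinates with T = (0, 0), L = (1, 0), U = (0, 1).
1. J lies on line LU with LJ:JU = 3:4 ⇒ J = (4/7, 3/7)
2. W is the midpoint of JT ⇒ W = (2/7, 3/14)
2·[TJU] = 4/7, 2·[TLW] = 3/14
[TJU]:[TLW] = 4/7:3/14 = 8/3

[TJU]:[TLW] = 8/3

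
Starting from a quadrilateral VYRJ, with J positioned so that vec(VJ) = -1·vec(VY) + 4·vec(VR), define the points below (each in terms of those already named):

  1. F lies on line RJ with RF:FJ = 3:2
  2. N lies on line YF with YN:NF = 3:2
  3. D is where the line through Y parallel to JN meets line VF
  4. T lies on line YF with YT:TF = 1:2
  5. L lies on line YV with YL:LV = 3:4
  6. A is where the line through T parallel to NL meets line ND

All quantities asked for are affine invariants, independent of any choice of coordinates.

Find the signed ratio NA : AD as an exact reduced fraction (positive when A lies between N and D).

Work in coordinates with V = (0, 0), Y = (1, 0), R = (0, 1), J = (-1, 4).
1. F lies on line RJ with RF:FJ = 3:2 ⇒ F = (-3/5, 14/5)
2. N lies on line YF with YN:NF = 3:2 ⇒ N = (1/25, 42/25)
3. D is where the line through Y parallel to JN meets line VF ⇒ D = (-87/95, 406/95)
4. T lies on line YF with YT:TF = 1:2 ⇒ T = (7/15, 14/15)
5. L lies on line YV with YL:LV = 3:4 ⇒ L = (4/7, 0)
6. A is where the line through T parallel to NL meets line ND ⇒ A = (187/135, -266/135)
A = N + t·(D−N) with t = -38/27, so NA:AD = t:(1−t) = -38/27:65/27

NA:AD = -38/65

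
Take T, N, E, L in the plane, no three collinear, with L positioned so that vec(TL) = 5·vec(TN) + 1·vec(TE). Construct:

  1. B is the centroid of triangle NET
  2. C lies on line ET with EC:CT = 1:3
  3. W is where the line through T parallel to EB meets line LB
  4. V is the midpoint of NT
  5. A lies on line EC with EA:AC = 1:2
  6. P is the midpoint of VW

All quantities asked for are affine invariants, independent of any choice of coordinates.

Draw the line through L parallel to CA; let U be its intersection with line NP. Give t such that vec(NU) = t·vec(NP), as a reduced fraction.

Set T = (0, 0), N = (1, 0), E = (0, 1), L = (5, 1); any affine frame gives the same invariant.
1. B is the centroid of triangle NET ⇒ B = (1/3, 1/3)
2. C lies on line ET with EC:CT = 1:3 ⇒ C = (0, 3/4)
3. W is where the line through T parallel to EB meets line LB ⇒ W = (-2/15, 4/15)
4. V is the midpoint of NT ⇒ V = (1/2, 0)
5. A lies on line EC with EA:AC = 1:2 ⇒ A = (0, 11/12)
6. P is the midpoint of VW ⇒ P = (11/60, 2/15)
through L parallel to CA: direction (0, 1/6); meets NP at U = (5, -32/49)
U = N + t·(P−N) with t = -240/49

t = -240/49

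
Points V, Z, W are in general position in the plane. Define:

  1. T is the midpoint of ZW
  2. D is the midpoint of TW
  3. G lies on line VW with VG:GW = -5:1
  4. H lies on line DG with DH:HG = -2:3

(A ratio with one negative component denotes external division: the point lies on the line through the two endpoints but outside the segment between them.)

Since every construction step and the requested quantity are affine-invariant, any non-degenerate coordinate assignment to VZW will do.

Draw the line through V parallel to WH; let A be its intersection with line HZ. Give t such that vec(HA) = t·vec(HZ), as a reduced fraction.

t = -3/2

Work in coordinates with V = (0, 0), Z = (1, 0), W = (0, 1).
1. T is the midpoint of ZW ⇒ T = (1/2, 1/2)
2. D is the midpoint of TW ⇒ D = (1/4, 3/4)
3. G lies on line VW with VG:GW = -5:1 ⇒ G = (0, 5/4)
4. H lies on line DG with DH:HG = -2:3 ⇒ H = (3/4, -1/4)
through V parallel to WH: direction (3/4, -5/4); meets HZ at A = (3/8, -5/8)
A = H + t·(Z−H) with t = -3/2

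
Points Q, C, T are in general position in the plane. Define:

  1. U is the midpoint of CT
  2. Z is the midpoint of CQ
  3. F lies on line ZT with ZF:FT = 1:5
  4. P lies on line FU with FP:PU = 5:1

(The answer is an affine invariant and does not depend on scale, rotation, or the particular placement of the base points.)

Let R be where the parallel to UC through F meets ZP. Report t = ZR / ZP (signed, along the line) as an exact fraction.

Assign Q = (0, 0), C = (1, 0), T = (0, 1) — the answer is frame-independent, so this choice is without loss of generality.
1. U is the midpoint of CT ⇒ U = (1/2, 1/2)
2. Z is the midpoint of CQ ⇒ Z = (1/2, 0)
3. F lies on line ZT with ZF:FT = 1:5 ⇒ F = (5/12, 1/6)
4. P lies on line FU with FP:PU = 5:1 ⇒ P = (35/72, 4/9)
through F parallel to UC: direction (1/2, -1/2); meets ZP at R = (185/372, 8/93)
R = Z + t·(P−Z) with t = 6/31

t = 6/31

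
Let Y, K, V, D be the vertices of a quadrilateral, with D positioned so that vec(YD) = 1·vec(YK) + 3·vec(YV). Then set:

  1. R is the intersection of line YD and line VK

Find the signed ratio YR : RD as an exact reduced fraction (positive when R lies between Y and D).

YR:RD = 1/3

Work in coordinates with Y = (0, 0), K = (1, 0), V = (0, 1), D = (1, 3).
1. R is the intersection of line YD and line VK ⇒ R = (1/4, 3/4)
R = Y + t·(D−Y) with t = 1/4, so YR:RD = t:(1−t) = 1/4:3/4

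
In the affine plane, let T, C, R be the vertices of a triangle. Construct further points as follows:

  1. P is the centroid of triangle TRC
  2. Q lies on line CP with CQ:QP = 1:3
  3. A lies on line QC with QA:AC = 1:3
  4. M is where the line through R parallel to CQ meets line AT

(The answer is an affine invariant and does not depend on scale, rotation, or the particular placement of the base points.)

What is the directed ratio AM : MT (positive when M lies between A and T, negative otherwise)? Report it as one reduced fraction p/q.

Set T = (0, 0), C = (1, 0), R = (0, 1); any affine frame gives the same invariant.
1. P is the centroid of triangle TRC ⇒ P = (1/3, 1/3)
2. Q lies on line CP with CQ:QP = 1:3 ⇒ Q = (5/6, 1/12)
3. A lies on line QC with QA:AC = 1:3 ⇒ A = (7/8, 1/16)
4. M is where the line through R parallel to CQ meets line AT ⇒ M = (7/4, 1/8)
M = A + t·(T−A) with t = -1, so AM:MT = t:(1−t) = -1:2

AM:MT = -1/2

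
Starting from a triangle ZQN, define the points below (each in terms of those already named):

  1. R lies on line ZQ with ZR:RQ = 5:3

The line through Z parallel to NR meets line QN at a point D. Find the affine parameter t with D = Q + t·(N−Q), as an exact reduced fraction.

Assign Z = (0, 0), Q = (1, 0), N = (0, 1) — the answer is frame-independent, so this choice is without loss of generality.
1. R lies on line ZQ with ZR:RQ = 5:3 ⇒ R = (5/8, 0)
through Z parallel to NR: direction (5/8, -1); meets QN at D = (-5/3, 8/3)
D = Q + t·(N−Q) with t = 8/3

t = 8/3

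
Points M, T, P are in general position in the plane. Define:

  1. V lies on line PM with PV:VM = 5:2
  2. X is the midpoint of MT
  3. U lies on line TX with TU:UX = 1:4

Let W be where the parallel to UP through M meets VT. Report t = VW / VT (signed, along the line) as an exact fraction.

Set M = (0, 0), T = (1, 0), P = (0, 1); any affine frame gives the same invariant.
1. V lies on line PM with PV:VM = 5:2 ⇒ V = (0, 2/7)
2. X is the midpoint of MT ⇒ X = (1/2, 0)
3. U lies on line TX with TU:UX = 1:4 ⇒ U = (9/10, 0)
through M parallel to UP: direction (-9/10, 1); meets VT at W = (-9/26, 5/13)
W = V + t·(T−V) with t = -9/26

t = -9/26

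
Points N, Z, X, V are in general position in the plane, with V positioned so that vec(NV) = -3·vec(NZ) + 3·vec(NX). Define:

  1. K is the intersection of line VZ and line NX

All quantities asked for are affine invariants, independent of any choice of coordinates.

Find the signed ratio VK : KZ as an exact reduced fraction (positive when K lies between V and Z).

VK:KZ = 3

Work in coordinates with N = (0, 0), Z = (1, 0), X = (0, 1), V = (-3, 3).
1. K is the intersection of line VZ and line NX ⇒ K = (0, 3/4)
K = V + t·(Z−V) with t = 3/4, so VK:KZ = t:(1−t) = 3/4:1/4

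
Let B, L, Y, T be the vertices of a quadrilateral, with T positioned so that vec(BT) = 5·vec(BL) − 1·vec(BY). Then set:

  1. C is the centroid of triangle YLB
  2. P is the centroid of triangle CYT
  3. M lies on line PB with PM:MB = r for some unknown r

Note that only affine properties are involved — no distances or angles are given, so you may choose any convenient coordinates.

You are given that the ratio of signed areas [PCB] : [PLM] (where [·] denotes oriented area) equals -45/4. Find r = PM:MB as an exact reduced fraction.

r = 4/5

Assign B = (0, 0), L = (1, 0), Y = (0, 1), T = (5, -1) — the answer is frame-independent, so this choice is without loss of generality.
1. C is the centroid of triangle YLB ⇒ C = (1/3, 1/3)
2. P is the centroid of triangle CYT ⇒ P = (16/9, 1/9)
3. With PM:MB = r, write λ = r/(r+1) so M = P + λ·(B−P); M is affine-linear in λ
Every point depending on M is an affine combination of M and λ-independent points, so each such coordinate is linear in λ; the λ² term in each signed area is a multiple of (B−P)×(B−P) = 0, so 2·[PCB] and 2·[PLM] are each linear in λ. Evaluating at λ=0 and λ=1:
  2·[PCB] = 5/9,   2·[PLM] = -1/9·λ
So [PCB]:[PLM] = (5/9) / (-1/9·λ). Setting this equal to -45/4:
  5/9 = -45/4·(-1/9·λ)  ⇒  λ = 4/9
Then r = λ/(1−λ) = (4/9)/(5/9) = 4/5. Check: with r = 4/5, M = (80/81, 5/81) and [PCB]:[PLM] = -45/4 as required.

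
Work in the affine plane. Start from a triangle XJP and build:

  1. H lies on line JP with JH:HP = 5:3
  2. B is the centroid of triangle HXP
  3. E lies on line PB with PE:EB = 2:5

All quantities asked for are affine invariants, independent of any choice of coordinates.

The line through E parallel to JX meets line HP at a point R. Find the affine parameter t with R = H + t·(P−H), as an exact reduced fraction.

Work in coordinates with X = (0, 0), J = (1, 0), P = (0, 1).
1. H lies on line JP with JH:HP = 5:3 ⇒ H = (3/8, 5/8)
2. B is the centroid of triangle HXP ⇒ B = (1/8, 13/24)
3. E lies on line PB with PE:EB = 2:5 ⇒ E = (1/28, 73/84)
through E parallel to JX: direction (-1, 0); meets HP at R = (11/84, 73/84)
R = H + t·(P−H) with t = 41/63

t = 41/63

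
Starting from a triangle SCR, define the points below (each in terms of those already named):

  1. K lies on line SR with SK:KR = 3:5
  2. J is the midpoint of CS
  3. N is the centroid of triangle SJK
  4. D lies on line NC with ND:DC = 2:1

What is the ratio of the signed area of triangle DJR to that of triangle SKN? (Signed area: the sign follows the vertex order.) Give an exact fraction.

[DJR]:[SKN] = 35/9

Set S = (0, 0), C = (1, 0), R = (0, 1); any affine frame gives the same invariant.
1. K lies on line SR with SK:KR = 3:5 ⇒ K = (0, 3/8)
2. J is the midpoint of CS ⇒ J = (1/2, 0)
3. N is the centroid of triangle SJK ⇒ N = (1/6, 1/8)
4. D lies on line NC with ND:DC = 2:1 ⇒ D = (13/18, 1/24)
2·[DJR] = -35/144, 2·[SKN] = -1/16
[DJR]:[SKN] = -35/144:-1/16 = 35/9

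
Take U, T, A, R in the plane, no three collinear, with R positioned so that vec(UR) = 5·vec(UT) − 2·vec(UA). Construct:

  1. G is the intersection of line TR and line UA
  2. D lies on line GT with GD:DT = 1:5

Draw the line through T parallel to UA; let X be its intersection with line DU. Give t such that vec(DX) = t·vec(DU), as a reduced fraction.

t = -5

Work in coordinates with U = (0, 0), T = (1, 0), A = (0, 1), R = (5, -2).
1. G is the intersection of line TR and line UA ⇒ G = (0, 1/2)
2. D lies on line GT with GD:DT = 1:5 ⇒ D = (1/6, 5/12)
through T parallel to UA: direction (0, 1); meets DU at X = (1, 5/2)
X = D + t·(U−D) with t = -5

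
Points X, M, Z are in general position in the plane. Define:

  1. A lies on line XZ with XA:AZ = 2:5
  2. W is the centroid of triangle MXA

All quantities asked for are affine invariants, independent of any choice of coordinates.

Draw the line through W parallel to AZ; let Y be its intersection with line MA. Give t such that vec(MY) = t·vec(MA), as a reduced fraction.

t = 2/3

Assign X = (0, 0), M = (1, 0), Z = (0, 1) — the answer is frame-independent, so this choice is without loss of generality.
1. A lies on line XZ with XA:AZ = 2:5 ⇒ A = (0, 2/7)
2. W is the centroid of triangle MXA ⇒ W = (1/3, 2/21)
through W parallel to AZ: direction (0, 5/7); meets MA at Y = (1/3, 4/21)
Y = M + t·(A−M) with t = 2/3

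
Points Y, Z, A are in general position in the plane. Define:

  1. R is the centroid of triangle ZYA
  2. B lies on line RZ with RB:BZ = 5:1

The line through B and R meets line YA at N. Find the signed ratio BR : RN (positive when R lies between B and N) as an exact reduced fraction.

BR:RN = 5/3

Work in coordinates with Y = (0, 0), Z = (1, 0), A = (0, 1).
1. R is the centroid of triangle ZYA ⇒ R = (1/3, 1/3)
2. B lies on line RZ with RB:BZ = 5:1 ⇒ B = (8/9, 1/18)
line BR meets YA at N = (0, 1/2)
R = B + t·(N−B) with t = 5/8, so BR:RN = 5/8:3/8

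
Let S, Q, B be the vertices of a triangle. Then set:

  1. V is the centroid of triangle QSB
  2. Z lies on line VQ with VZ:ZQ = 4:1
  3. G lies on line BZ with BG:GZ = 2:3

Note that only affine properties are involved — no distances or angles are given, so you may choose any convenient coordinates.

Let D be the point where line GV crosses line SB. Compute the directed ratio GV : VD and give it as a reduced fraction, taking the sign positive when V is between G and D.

GV:VD = 1/25

Work in coordinates with S = (0, 0), Q = (1, 0), B = (0, 1).
1. V is the centroid of triangle QSB ⇒ V = (1/3, 1/3)
2. Z lies on line VQ with VZ:ZQ = 4:1 ⇒ Z = (13/15, 1/15)
3. G lies on line BZ with BG:GZ = 2:3 ⇒ G = (26/75, 47/75)
line GV meets SB at D = (0, -7)
V = G + t·(D−G) with t = 1/26, so GV:VD = 1/26:25/26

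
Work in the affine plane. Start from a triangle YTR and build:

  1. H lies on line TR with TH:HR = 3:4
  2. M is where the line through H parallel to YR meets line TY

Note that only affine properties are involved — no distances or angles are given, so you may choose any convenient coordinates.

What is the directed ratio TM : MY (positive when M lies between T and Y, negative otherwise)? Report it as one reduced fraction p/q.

Set Y = (0, 0), T = (1, 0), R = (0, 1); any affine frame gives the same invariant.
1. H lies on line TR with TH:HR = 3:4 ⇒ H = (4/7, 3/7)
2. M is where the line through H parallel to YR meets line TY ⇒ M = (4/7, 0)
M = T + t·(Y−T) with t = 3/7, so TM:MY = t:(1−t) = 3/7:4/7

TM:MY = 3/4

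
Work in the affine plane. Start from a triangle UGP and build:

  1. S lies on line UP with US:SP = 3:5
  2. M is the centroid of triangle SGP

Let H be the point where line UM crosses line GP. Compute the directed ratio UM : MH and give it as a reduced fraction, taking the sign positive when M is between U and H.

UM:MH = 19/5

Set U = (0, 0), G = (1, 0), P = (0, 1); any affine frame gives the same invariant.
1. S lies on line UP with US:SP = 3:5 ⇒ S = (0, 3/8)
2. M is the centroid of triangle SGP ⇒ M = (1/3, 11/24)
line UM meets GP at H = (8/19, 11/19)
M = U + t·(H−U) with t = 19/24, so UM:MH = 19/24:5/24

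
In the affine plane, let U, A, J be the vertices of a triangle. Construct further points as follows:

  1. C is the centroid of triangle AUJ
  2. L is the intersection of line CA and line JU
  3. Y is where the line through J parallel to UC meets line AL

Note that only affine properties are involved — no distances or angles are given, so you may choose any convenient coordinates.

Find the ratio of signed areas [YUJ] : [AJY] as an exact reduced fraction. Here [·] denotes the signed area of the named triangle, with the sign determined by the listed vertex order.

[YUJ]:[AJY] = 1/2

Assign U = (0, 0), A = (1, 0), J = (0, 1) — the answer is frame-independent, so this choice is without loss of generality.
1. C is the centroid of triangle AUJ ⇒ C = (1/3, 1/3)
2. L is the intersection of line CA and line JU ⇒ L = (0, 1/2)
3. Y is where the line through J parallel to UC meets line AL ⇒ Y = (-1/3, 2/3)
2·[YUJ] = 1/3, 2·[AJY] = 2/3
[YUJ]:[AJY] = 1/3:2/3 = 1/2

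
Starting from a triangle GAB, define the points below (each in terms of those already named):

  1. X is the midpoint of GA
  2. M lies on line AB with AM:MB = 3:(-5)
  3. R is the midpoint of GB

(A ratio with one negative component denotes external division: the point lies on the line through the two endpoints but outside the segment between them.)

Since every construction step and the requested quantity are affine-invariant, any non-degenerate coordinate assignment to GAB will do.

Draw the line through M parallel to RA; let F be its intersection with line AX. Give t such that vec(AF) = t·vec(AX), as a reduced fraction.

t = 3

Set G = (0, 0), A = (1, 0), B = (0, 1); any affine frame gives the same invariant.
1. X is the midpoint of GA ⇒ X = (1/2, 0)
2. M lies on line AB with AM:MB = 3:(-5) ⇒ M = (5/2, -3/2)
3. R is the midpoint of GB ⇒ R = (0, 1/2)
through M parallel to RA: direction (1, -1/2); meets AX at F = (-1/2, 0)
F = A + t·(X−A) with t = 3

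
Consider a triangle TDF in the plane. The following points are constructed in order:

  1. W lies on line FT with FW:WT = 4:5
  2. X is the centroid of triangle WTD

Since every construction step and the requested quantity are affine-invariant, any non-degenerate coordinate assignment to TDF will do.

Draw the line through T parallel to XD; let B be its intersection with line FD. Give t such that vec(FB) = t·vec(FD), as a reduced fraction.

Assign T = (0, 0), D = (1, 0), F = (0, 1) — the answer is frame-independent, so this choice is without loss of generality.
1. W lies on line FT with FW:WT = 4:5 ⇒ W = (0, 5/9)
2. X is the centroid of triangle WTD ⇒ X = (1/3, 5/27)
through T parallel to XD: direction (2/3, -5/27); meets FD at B = (18/13, -5/13)
B = F + t·(D−F) with t = 18/13

t = 18/13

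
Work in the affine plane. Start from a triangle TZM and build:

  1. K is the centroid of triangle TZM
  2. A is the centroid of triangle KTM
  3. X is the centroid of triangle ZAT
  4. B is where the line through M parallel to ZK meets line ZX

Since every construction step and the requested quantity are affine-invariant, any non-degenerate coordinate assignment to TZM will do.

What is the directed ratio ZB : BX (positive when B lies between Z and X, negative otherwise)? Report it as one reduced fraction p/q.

ZB:BX = -3/4

Set T = (0, 0), Z = (1, 0), M = (0, 1); any affine frame gives the same invariant.
1. K is the centroid of triangle TZM ⇒ K = (1/3, 1/3)
2. A is the centroid of triangle KTM ⇒ A = (1/9, 4/9)
3. X is the centroid of triangle ZAT ⇒ X = (10/27, 4/27)
4. B is where the line through M parallel to ZK meets line ZX ⇒ B = (26/9, -4/9)
B = Z + t·(X−Z) with t = -3, so ZB:BX = t:(1−t) = -3:4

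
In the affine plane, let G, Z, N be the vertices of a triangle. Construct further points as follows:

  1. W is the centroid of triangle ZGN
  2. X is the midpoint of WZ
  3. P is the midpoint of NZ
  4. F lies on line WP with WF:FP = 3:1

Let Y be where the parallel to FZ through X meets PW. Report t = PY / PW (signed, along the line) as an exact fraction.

t = 5/8

Assign G = (0, 0), Z = (1, 0), N = (0, 1) — the answer is frame-independent, so this choice is without loss of generality.
1. W is the centroid of triangle ZGN ⇒ W = (1/3, 1/3)
2. X is the midpoint of WZ ⇒ X = (2/3, 1/6)
3. P is the midpoint of NZ ⇒ P = (1/2, 1/2)
4. F lies on line WP with WF:FP = 3:1 ⇒ F = (11/24, 11/24)
through X parallel to FZ: direction (13/24, -11/24); meets PW at Y = (19/48, 19/48)
Y = P + t·(W−P) with t = 5/8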